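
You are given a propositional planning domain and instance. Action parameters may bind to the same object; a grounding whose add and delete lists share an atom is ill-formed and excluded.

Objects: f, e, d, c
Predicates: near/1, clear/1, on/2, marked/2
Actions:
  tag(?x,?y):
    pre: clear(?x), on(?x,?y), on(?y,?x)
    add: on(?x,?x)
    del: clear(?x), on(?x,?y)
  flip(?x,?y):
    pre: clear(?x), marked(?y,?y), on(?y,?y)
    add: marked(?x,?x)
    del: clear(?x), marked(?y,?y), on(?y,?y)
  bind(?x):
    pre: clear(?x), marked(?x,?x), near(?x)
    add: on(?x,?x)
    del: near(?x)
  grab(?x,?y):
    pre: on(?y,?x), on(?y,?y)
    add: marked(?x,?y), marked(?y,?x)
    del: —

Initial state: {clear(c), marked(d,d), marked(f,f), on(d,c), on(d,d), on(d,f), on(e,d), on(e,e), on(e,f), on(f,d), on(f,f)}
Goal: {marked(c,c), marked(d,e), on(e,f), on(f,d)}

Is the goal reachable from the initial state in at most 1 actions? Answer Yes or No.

1. flip(c,f)  →  {marked(c,c), marked(d,d), on(d,c), on(d,d), on(d,f), on(e,d), on(e,e), on(e,f), on(f,d)}
2. grab(d,e)  →  {marked(c,c), marked(d,d), marked(d,e), marked(e,d), on(d,c), on(d,d), on(d,f), on(e,d), on(e,e), on(e,f), on(f,d)}
optimal plan length = 2; 2 > 1

No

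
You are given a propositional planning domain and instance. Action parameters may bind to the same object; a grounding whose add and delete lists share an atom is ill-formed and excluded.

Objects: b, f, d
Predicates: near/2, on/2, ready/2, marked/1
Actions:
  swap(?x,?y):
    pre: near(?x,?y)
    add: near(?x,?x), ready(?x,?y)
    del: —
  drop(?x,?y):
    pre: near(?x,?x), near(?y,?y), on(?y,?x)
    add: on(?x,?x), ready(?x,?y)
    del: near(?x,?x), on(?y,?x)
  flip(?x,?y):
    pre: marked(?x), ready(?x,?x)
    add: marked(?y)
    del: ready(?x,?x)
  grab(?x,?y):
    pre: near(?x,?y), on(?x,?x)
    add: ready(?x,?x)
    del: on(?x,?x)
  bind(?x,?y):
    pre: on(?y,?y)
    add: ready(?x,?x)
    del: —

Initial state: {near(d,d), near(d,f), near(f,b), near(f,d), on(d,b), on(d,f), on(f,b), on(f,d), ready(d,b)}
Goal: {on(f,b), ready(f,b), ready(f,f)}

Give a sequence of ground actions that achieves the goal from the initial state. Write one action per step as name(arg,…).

1. swap(f,b)  →  {near(d,d), near(d,f), near(f,b), near(f,d), near(f,f), on(d,b), on(d,f), on(f,b), on(f,d), ready(d,b), ready(f,b)}
2. swap(f,f)  →  {near(d,d), near(d,f), near(f,b), near(f,d), near(f,f), on(d,b), on(d,f), on(f,b), on(f,d), ready(d,b), ready(f,b), ready(f,f)}

swap(f,b); swap(f,f)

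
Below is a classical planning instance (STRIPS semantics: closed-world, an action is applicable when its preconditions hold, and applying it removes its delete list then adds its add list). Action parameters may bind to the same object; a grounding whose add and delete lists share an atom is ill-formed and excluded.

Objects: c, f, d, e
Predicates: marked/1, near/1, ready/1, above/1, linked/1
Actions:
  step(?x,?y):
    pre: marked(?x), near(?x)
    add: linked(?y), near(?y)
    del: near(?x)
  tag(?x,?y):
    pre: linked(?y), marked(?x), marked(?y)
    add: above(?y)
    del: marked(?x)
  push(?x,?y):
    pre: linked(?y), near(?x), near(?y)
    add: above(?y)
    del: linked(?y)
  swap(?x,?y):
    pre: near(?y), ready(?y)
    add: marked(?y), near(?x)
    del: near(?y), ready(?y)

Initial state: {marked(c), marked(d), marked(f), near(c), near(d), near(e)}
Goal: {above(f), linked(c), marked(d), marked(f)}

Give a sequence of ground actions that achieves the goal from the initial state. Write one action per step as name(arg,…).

1. step(c,f)  →  {linked(f), marked(c), marked(d), marked(f), near(d), near(e), near(f)}
2. step(f,c)  →  {linked(c), linked(f), marked(c), marked(d), marked(f), near(c), near(d), near(e)}
3. tag(c,f)  →  {above(f), linked(c), linked(f), marked(d), marked(f), near(c), near(d), near(e)}

step(c,f); step(f,c); tag(c,f)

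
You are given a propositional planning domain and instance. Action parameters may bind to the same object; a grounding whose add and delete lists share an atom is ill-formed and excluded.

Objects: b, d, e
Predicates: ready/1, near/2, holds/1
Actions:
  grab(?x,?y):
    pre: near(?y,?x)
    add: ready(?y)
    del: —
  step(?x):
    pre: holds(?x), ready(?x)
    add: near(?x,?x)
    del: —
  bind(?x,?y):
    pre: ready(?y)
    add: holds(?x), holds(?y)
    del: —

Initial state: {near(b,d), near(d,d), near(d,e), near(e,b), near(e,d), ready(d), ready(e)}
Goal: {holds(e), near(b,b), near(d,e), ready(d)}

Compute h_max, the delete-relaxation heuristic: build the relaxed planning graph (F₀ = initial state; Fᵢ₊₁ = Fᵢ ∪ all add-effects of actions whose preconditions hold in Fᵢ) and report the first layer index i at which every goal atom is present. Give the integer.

F0 = init (7 atoms)
F1 = F0 ∪ {holds(b), holds(d), holds(e), ready(b)}  (11 atoms)
F2 = F1 ∪ {near(b,b), near(e,e)}  (13 atoms)
goal ⊆ F2  ⇒  h_max = 2

2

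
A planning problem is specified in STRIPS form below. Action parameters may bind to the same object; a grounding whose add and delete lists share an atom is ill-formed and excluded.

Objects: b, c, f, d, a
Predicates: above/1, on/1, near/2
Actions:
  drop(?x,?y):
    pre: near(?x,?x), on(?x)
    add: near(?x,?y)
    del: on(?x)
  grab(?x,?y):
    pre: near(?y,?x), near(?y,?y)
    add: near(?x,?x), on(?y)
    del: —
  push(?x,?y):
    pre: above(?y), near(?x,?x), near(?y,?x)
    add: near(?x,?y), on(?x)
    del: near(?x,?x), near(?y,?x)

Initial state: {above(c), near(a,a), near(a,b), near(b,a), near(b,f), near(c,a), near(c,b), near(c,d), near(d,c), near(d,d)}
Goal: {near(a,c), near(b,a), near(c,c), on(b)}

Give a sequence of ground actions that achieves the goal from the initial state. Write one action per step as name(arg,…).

grab(b,a); drop(a,c); grab(b,b); grab(c,d)

1. grab(b,a)  →  {above(c), near(a,a), near(a,b), near(b,a), near(b,b), near(b,f), near(c,a), near(c,b), near(c,d), near(d,c), near(d,d), on(a)}
2. drop(a,c)  →  {above(c), near(a,a), near(a,b), near(a,c), near(b,a), near(b,b), near(b,f), near(c,a), near(c,b), near(c,d), near(d,c), near(d,d)}
3. grab(b,b)  →  {above(c), near(a,a), near(a,b), near(a,c), near(b,a), near(b,b), near(b,f), near(c,a), near(c,b), near(c,d), near(d,c), near(d,d), on(b)}
4. grab(c,d)  →  {above(c), near(a,a), near(a,b), near(a,c), near(b,a), near(b,b), near(b,f), near(c,a), near(c,b), near(c,c), near(c,d), near(d,c), near(d,d), on(b), on(d)}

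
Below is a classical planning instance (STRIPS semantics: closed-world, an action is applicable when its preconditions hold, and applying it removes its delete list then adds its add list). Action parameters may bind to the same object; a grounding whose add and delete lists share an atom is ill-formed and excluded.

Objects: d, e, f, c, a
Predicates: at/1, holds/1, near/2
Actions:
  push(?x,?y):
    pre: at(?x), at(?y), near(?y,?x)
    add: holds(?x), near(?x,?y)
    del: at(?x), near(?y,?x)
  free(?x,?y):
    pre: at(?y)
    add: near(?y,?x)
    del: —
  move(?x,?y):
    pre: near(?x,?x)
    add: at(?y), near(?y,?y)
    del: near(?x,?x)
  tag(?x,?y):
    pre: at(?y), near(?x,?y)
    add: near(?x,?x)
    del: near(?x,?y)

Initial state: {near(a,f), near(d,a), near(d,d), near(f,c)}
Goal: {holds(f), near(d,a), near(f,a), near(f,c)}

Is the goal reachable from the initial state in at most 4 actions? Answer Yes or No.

1. move(d,f)  →  {at(f), near(a,f), near(d,a), near(f,c), near(f,f)}
2. move(f,a)  →  {at(a), at(f), near(a,a), near(a,f), near(d,a), near(f,c)}
3. push(f,a)  →  {at(a), holds(f), near(a,a), near(d,a), near(f,a), near(f,c)}
optimal plan length = 3; 3 ≤ 4

Yes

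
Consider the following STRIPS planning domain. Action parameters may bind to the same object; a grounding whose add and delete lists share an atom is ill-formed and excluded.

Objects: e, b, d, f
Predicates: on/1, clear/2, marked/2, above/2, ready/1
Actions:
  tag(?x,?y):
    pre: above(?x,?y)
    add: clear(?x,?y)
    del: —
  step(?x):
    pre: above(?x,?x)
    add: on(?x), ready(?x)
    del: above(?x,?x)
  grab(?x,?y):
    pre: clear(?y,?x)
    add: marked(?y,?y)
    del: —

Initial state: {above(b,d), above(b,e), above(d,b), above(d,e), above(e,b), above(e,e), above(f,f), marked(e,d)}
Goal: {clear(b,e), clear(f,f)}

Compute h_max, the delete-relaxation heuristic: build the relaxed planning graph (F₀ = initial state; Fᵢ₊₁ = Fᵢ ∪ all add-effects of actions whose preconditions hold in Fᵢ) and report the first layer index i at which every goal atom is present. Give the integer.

F0 = init (8 atoms)
F1 = F0 ∪ {clear(b,d), clear(b,e), clear(d,b), clear(d,e), clear(e,b), clear(e,e), clear(f,f), on(e), on(f), ready(e), ready(f)}  (19 atoms)
goal ⊆ F1  ⇒  h_max = 1

1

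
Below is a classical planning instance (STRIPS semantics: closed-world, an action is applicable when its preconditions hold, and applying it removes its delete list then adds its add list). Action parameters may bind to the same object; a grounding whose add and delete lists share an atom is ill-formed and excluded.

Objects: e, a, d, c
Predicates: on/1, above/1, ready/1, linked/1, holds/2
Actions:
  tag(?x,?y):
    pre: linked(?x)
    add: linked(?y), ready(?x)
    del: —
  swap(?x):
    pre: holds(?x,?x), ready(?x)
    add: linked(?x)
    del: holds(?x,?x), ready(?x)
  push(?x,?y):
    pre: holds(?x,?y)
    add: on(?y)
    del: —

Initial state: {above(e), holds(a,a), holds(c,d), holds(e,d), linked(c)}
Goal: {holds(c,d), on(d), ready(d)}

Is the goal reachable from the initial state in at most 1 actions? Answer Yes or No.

1. tag(c,d)  →  {above(e), holds(a,a), holds(c,d), holds(e,d), linked(c), linked(d), ready(c)}
2. tag(d,e)  →  {above(e), holds(a,a), holds(c,d), holds(e,d), linked(c), linked(d), linked(e), ready(c), ready(d)}
3. push(e,d)  →  {above(e), holds(a,a), holds(c,d), holds(e,d), linked(c), linked(d), linked(e), on(d), ready(c), ready(d)}
optimal plan length = 3; 3 > 1

No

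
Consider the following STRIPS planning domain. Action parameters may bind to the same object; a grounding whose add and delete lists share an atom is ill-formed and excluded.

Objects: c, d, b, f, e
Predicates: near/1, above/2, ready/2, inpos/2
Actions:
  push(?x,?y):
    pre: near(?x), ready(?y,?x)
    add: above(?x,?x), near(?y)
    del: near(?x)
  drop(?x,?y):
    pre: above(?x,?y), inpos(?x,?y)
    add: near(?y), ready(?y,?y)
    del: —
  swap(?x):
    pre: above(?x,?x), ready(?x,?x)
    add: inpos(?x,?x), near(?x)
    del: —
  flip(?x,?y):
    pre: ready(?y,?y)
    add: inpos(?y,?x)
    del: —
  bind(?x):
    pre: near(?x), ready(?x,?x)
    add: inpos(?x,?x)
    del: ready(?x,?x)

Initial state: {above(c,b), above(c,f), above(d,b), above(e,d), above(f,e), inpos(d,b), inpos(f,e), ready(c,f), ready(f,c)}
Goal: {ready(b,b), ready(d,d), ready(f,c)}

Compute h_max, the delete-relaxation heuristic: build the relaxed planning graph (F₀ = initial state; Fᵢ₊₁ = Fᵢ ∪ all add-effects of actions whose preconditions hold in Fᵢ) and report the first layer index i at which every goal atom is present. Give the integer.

3

F0 = init (9 atoms)
F1 = F0 ∪ {near(b), near(e), ready(b,b), ready(e,e)}  (13 atoms)
F2 = F1 ∪ {inpos(b,b), inpos(b,c), inpos(b,d), inpos(b,e), inpos(b,f), inpos(e,b), inpos(e,c), inpos(e,d), inpos(e,e), inpos(e,f)}  (23 atoms)
F3 = F2 ∪ {near(d), ready(d,d)}  (25 atoms)
goal ⊆ F3  ⇒  h_max = 3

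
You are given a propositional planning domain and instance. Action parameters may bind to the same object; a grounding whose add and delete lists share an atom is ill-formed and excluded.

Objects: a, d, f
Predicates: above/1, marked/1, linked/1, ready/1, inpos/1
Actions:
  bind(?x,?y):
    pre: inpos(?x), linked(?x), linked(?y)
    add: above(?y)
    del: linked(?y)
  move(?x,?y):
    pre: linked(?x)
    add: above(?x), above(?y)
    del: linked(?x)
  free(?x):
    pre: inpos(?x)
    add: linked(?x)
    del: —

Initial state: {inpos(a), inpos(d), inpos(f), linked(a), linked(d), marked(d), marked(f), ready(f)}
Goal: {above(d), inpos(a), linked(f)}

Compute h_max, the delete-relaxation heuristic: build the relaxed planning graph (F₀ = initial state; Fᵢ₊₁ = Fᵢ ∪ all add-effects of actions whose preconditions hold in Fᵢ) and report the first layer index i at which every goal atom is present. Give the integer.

F0 = init (8 atoms)
F1 = F0 ∪ {above(a), above(d), above(f), linked(f)}  (12 atoms)
goal ⊆ F1  ⇒  h_max = 1

1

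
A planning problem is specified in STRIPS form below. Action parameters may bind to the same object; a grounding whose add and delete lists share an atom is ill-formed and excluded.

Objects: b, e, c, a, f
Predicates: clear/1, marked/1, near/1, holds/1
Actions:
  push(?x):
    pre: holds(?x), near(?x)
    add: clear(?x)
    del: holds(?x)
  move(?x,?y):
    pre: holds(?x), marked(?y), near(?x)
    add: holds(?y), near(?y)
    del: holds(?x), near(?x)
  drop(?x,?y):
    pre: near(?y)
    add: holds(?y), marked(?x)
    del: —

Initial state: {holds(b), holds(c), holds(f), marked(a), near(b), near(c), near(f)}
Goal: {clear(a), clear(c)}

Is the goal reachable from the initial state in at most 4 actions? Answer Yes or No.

1. push(c)  →  {clear(c), holds(b), holds(f), marked(a), near(b), near(c), near(f)}
2. move(b,a)  →  {clear(c), holds(a), holds(f), marked(a), near(a), near(c), near(f)}
3. push(a)  →  {clear(a), clear(c), holds(f), marked(a), near(a), near(c), near(f)}
optimal plan length = 3; 3 ≤ 4

Yes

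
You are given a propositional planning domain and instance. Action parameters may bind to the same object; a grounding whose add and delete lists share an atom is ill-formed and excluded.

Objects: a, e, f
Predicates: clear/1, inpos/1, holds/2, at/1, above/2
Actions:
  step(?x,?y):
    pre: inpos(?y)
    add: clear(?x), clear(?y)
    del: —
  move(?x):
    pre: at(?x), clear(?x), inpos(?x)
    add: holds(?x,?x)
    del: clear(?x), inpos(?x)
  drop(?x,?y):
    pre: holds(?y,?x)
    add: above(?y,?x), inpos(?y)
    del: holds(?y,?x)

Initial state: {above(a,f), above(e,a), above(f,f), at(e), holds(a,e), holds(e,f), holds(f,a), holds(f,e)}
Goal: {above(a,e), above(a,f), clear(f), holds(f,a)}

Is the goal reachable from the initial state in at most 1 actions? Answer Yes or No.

No

1. drop(e,a)  →  {above(a,e), above(a,f), above(e,a), above(f,f), at(e), holds(e,f), holds(f,a), holds(f,e), inpos(a)}
2. step(f,a)  →  {above(a,e), above(a,f), above(e,a), above(f,f), at(e), clear(a), clear(f), holds(e,f), holds(f,a), holds(f,e), inpos(a)}
optimal plan length = 2; 2 > 1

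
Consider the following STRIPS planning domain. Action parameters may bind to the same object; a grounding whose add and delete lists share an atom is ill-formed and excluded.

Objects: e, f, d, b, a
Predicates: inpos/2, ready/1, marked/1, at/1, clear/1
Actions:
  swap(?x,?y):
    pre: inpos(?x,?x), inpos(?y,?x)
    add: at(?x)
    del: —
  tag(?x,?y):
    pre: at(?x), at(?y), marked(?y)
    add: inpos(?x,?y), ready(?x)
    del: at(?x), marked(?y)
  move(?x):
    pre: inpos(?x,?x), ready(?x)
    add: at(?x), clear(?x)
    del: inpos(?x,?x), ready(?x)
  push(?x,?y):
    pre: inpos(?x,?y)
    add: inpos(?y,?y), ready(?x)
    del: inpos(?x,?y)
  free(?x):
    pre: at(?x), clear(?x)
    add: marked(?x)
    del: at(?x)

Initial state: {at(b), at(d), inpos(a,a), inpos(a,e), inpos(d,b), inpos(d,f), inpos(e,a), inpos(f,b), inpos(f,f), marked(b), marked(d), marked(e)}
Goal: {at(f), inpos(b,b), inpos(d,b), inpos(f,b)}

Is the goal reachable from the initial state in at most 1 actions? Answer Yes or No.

1. swap(f,f)  →  {at(b), at(d), at(f), inpos(a,a), inpos(a,e), inpos(d,b), inpos(d,f), inpos(e,a), inpos(f,b), inpos(f,f), marked(b), marked(d), marked(e)}
2. tag(b,b)  →  {at(d), at(f), inpos(a,a), inpos(a,e), inpos(b,b), inpos(d,b), inpos(d,f), inpos(e,a), inpos(f,b), inpos(f,f), marked(d), marked(e), ready(b)}
optimal plan length = 2; 2 > 1

No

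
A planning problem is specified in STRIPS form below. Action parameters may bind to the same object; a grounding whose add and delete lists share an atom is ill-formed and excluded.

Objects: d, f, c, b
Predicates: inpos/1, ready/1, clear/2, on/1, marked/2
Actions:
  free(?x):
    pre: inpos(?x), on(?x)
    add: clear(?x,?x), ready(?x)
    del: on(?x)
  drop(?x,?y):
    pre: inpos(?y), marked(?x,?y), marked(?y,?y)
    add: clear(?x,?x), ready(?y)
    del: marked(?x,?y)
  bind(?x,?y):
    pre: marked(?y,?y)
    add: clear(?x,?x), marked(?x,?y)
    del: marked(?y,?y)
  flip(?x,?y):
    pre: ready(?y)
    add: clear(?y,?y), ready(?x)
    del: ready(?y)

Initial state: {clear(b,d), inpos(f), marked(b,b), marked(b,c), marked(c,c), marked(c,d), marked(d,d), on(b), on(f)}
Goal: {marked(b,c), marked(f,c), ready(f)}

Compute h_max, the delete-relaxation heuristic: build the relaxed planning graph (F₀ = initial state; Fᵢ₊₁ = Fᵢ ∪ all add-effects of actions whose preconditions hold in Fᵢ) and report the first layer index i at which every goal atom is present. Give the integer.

1

F0 = init (9 atoms)
F1 = F0 ∪ {clear(b,b), clear(c,c), clear(d,d), clear(f,f), marked(b,d), marked(c,b), marked(d,b), marked(d,c), marked(f,b), marked(f,c), marked(f,d), ready(f)}  (21 atoms)
goal ⊆ F1  ⇒  h_max = 1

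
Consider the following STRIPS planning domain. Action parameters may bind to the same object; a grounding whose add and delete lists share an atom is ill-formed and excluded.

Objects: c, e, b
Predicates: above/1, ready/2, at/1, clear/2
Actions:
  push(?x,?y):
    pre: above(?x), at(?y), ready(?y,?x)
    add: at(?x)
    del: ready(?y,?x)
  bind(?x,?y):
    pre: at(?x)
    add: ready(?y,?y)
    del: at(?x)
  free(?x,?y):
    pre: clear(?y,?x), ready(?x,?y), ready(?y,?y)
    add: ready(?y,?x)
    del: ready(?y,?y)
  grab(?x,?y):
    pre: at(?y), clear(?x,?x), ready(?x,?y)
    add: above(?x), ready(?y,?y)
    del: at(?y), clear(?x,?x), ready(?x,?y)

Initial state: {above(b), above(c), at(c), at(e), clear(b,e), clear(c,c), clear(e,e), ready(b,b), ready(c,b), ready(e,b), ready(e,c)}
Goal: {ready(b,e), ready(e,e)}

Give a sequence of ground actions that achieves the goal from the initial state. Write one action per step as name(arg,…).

bind(c,e); free(e,b)

1. bind(c,e)  →  {above(b), above(c), at(e), clear(b,e), clear(c,c), clear(e,e), ready(b,b), ready(c,b), ready(e,b), ready(e,c), ready(e,e)}
2. free(e,b)  →  {above(b), above(c), at(e), clear(b,e), clear(c,c), clear(e,e), ready(b,e), ready(c,b), ready(e,b), ready(e,c), ready(e,e)}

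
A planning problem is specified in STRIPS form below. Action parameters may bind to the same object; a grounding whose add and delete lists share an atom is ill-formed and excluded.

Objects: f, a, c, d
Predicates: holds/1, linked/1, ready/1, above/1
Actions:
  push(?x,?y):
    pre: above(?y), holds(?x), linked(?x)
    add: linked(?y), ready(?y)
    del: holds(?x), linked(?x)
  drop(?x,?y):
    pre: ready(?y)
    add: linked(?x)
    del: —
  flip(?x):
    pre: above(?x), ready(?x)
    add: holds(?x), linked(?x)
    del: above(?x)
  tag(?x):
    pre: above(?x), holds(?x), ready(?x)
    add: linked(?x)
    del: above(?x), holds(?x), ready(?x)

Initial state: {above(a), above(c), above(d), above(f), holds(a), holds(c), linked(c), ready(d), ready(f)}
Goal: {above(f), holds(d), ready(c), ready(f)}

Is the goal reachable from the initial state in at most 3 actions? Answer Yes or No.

1. push(c,a)  →  {above(a), above(c), above(d), above(f), holds(a), linked(a), ready(a), ready(d), ready(f)}
2. push(a,c)  →  {above(a), above(c), above(d), above(f), linked(c), ready(a), ready(c), ready(d), ready(f)}
3. flip(d)  →  {above(a), above(c), above(f), holds(d), linked(c), linked(d), ready(a), ready(c), ready(d), ready(f)}
optimal plan length = 3; 3 ≤ 3

Yes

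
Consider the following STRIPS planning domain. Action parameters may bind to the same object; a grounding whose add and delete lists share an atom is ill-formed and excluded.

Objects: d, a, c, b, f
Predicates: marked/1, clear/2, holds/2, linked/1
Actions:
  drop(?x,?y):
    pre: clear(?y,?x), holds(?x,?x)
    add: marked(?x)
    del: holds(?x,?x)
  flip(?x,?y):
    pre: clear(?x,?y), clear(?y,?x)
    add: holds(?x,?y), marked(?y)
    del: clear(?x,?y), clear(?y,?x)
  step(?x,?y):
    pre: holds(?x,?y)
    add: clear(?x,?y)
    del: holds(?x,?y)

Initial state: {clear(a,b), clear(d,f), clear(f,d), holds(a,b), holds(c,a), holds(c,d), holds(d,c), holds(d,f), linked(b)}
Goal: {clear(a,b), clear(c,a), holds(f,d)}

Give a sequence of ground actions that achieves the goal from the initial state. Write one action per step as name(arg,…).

1. flip(f,d)  →  {clear(a,b), holds(a,b), holds(c,a), holds(c,d), holds(d,c), holds(d,f), holds(f,d), linked(b), marked(d)}
2. step(c,a)  →  {clear(a,b), clear(c,a), holds(a,b), holds(c,d), holds(d,c), holds(d,f), holds(f,d), linked(b), marked(d)}

flip(f,d); step(c,a)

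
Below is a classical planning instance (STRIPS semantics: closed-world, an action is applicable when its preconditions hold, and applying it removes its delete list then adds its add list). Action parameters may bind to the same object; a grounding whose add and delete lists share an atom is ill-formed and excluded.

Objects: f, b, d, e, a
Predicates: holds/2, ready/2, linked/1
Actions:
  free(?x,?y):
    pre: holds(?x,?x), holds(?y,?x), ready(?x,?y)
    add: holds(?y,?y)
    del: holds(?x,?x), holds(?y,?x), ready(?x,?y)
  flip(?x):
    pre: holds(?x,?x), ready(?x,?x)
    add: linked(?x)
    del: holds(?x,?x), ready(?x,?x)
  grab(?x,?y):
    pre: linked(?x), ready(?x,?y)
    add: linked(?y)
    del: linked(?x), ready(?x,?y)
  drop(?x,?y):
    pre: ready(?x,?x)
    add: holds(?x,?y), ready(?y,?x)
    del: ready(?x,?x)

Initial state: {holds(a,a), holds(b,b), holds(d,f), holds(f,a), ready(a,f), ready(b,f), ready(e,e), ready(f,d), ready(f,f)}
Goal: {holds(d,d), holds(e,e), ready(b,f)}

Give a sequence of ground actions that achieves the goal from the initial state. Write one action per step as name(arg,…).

free(a,f); free(f,d); drop(e,b); free(b,e)

1. free(a,f)  →  {holds(b,b), holds(d,f), holds(f,f), ready(b,f), ready(e,e), ready(f,d), ready(f,f)}
2. free(f,d)  →  {holds(b,b), holds(d,d), ready(b,f), ready(e,e), ready(f,f)}
3. drop(e,b)  →  {holds(b,b), holds(d,d), holds(e,b), ready(b,e), ready(b,f), ready(f,f)}
4. free(b,e)  →  {holds(d,d), holds(e,e), ready(b,f), ready(f,f)}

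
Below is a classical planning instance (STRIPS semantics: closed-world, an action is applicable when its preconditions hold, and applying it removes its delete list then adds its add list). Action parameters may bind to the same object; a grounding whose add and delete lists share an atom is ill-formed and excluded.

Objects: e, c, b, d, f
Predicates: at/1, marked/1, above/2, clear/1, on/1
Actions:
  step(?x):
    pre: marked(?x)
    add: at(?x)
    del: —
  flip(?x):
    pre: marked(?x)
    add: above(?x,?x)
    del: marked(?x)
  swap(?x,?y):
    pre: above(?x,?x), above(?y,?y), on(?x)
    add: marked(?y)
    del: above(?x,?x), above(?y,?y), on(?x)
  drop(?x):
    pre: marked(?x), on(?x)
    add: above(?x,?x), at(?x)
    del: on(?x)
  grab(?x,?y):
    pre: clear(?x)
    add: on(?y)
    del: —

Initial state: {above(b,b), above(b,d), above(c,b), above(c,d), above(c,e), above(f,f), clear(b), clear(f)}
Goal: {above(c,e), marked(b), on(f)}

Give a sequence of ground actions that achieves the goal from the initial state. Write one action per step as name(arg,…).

1. grab(b,b)  →  {above(b,b), above(b,d), above(c,b), above(c,d), above(c,e), above(f,f), clear(b), clear(f), on(b)}
2. swap(b,b)  →  {above(b,d), above(c,b), above(c,d), above(c,e), above(f,f), clear(b), clear(f), marked(b)}
3. grab(b,f)  →  {above(b,d), above(c,b), above(c,d), above(c,e), above(f,f), clear(b), clear(f), marked(b), on(f)}

grab(b,b); swap(b,b); grab(b,f)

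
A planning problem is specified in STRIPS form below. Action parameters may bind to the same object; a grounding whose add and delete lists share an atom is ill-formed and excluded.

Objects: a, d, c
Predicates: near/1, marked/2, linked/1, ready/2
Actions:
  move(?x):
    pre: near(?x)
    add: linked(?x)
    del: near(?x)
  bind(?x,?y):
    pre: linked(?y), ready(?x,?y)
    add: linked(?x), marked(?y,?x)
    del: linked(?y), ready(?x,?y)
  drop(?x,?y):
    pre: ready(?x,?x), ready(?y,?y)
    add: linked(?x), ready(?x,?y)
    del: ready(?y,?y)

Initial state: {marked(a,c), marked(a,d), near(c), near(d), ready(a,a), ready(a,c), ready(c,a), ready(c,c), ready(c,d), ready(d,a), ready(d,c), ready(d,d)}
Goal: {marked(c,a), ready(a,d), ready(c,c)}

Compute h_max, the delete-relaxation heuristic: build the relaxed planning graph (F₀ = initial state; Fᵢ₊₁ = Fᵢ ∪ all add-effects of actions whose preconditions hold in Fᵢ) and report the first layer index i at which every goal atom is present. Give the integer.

2

F0 = init (12 atoms)
F1 = F0 ∪ {linked(a), linked(c), linked(d), ready(a,d)}  (16 atoms)
F2 = F1 ∪ {marked(c,a), marked(c,d), marked(d,a), marked(d,c)}  (20 atoms)
goal ⊆ F2  ⇒  h_max = 2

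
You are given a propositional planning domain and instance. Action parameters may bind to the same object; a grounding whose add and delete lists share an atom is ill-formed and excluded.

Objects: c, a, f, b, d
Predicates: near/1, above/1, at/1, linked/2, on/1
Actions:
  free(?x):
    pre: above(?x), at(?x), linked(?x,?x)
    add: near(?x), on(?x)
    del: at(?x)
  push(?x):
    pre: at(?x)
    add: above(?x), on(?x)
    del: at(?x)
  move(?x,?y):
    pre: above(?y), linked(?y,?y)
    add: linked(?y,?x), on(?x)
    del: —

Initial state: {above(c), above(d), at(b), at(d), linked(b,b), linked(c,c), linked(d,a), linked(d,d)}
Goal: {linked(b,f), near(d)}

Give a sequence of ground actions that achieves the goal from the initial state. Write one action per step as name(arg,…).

1. free(d)  →  {above(c), above(d), at(b), linked(b,b), linked(c,c), linked(d,a), linked(d,d), near(d), on(d)}
2. push(b)  →  {above(b), above(c), above(d), linked(b,b), linked(c,c), linked(d,a), linked(d,d), near(d), on(b), on(d)}
3. move(f,b)  →  {above(b), above(c), above(d), linked(b,b), linked(b,f), linked(c,c), linked(d,a), linked(d,d), near(d), on(b), on(d), on(f)}

free(d); push(b); move(f,b)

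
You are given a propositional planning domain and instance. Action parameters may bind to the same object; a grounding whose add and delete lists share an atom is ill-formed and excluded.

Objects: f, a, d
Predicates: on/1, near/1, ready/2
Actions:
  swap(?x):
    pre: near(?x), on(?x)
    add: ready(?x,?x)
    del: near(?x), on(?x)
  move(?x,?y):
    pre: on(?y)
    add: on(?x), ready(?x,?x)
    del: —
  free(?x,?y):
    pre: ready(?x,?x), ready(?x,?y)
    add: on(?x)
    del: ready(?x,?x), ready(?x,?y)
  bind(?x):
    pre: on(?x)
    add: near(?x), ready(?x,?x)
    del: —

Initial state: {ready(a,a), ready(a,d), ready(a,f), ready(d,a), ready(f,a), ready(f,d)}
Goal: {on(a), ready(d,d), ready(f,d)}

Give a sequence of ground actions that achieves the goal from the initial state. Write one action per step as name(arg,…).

free(a,f); move(d,a)

1. free(a,f)  →  {on(a), ready(a,d), ready(d,a), ready(f,a), ready(f,d)}
2. move(d,a)  →  {on(a), on(d), ready(a,d), ready(d,a), ready(d,d), ready(f,a), ready(f,d)}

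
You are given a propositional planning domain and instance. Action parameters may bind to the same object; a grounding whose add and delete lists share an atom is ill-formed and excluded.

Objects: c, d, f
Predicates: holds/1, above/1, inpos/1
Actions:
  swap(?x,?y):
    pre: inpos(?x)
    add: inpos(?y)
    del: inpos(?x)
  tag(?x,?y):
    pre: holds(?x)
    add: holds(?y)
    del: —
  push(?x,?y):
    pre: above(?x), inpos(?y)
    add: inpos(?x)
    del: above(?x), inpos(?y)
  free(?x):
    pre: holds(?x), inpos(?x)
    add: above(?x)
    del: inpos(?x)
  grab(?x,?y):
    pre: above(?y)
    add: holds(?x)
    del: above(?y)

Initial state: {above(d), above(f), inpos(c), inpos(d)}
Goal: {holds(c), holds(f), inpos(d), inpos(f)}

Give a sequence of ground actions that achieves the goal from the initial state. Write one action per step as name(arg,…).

1. swap(c,f)  →  {above(d), above(f), inpos(d), inpos(f)}
2. grab(c,d)  →  {above(f), holds(c), inpos(d), inpos(f)}
3. tag(c,f)  →  {above(f), holds(c), holds(f), inpos(d), inpos(f)}

swap(c,f); grab(c,d); tag(c,f)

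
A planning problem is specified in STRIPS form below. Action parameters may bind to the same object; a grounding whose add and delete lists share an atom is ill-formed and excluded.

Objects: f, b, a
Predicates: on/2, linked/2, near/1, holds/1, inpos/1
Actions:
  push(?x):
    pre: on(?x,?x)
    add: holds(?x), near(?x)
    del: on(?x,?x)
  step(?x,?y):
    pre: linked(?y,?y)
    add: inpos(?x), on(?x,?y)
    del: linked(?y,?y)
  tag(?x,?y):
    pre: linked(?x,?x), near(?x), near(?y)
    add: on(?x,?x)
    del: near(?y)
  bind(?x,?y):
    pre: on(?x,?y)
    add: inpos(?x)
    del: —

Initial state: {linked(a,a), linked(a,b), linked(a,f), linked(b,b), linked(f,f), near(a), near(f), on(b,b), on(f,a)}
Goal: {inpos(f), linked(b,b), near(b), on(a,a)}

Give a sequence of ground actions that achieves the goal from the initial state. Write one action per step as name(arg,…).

push(b); step(f,f); step(a,a)

1. push(b)  →  {holds(b), linked(a,a), linked(a,b), linked(a,f), linked(b,b), linked(f,f), near(a), near(b), near(f), on(f,a)}
2. step(f,f)  →  {holds(b), inpos(f), linked(a,a), linked(a,b), linked(a,f), linked(b,b), near(a), near(b), near(f), on(f,a), on(f,f)}
3. step(a,a)  →  {holds(b), inpos(a), inpos(f), linked(a,b), linked(a,f), linked(b,b), near(a), near(b), near(f), on(a,a), on(f,a), on(f,f)}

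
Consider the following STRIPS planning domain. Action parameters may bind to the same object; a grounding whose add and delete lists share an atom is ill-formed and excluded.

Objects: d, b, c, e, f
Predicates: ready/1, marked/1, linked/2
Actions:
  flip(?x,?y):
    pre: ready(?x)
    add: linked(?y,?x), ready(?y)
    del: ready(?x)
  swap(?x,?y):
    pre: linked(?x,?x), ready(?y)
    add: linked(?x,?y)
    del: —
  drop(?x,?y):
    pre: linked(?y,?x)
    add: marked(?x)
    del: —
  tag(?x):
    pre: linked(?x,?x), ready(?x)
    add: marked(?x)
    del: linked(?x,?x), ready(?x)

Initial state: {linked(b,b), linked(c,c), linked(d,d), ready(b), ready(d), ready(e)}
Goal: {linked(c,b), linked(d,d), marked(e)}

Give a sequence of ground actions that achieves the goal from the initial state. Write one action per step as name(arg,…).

1. flip(b,c)  →  {linked(b,b), linked(c,b), linked(c,c), linked(d,d), ready(c), ready(d), ready(e)}
2. flip(e,d)  →  {linked(b,b), linked(c,b), linked(c,c), linked(d,d), linked(d,e), ready(c), ready(d)}
3. drop(e,d)  →  {linked(b,b), linked(c,b), linked(c,c), linked(d,d), linked(d,e), marked(e), ready(c), ready(d)}

flip(b,c); flip(e,d); drop(e,d)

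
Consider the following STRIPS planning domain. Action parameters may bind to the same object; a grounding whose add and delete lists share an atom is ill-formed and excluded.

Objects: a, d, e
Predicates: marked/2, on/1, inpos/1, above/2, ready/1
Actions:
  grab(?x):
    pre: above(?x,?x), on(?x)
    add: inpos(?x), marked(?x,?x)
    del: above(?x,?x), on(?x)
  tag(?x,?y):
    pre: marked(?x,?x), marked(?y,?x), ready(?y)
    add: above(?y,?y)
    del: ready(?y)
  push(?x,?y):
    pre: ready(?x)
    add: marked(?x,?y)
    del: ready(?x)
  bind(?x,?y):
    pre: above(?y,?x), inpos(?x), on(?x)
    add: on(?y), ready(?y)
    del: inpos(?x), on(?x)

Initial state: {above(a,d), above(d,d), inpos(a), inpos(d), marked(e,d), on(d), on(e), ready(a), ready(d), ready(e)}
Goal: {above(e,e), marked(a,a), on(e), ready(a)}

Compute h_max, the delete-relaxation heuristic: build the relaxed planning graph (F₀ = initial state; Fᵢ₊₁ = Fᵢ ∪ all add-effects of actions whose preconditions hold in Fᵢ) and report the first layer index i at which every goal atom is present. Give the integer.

2

F0 = init (10 atoms)
F1 = F0 ∪ {marked(a,a), marked(a,d), marked(a,e), marked(d,a), marked(d,d), marked(d,e), marked(e,a), marked(e,e), on(a)}  (19 atoms)
F2 = F1 ∪ {above(a,a), above(e,e)}  (21 atoms)
goal ⊆ F2  ⇒  h_max = 2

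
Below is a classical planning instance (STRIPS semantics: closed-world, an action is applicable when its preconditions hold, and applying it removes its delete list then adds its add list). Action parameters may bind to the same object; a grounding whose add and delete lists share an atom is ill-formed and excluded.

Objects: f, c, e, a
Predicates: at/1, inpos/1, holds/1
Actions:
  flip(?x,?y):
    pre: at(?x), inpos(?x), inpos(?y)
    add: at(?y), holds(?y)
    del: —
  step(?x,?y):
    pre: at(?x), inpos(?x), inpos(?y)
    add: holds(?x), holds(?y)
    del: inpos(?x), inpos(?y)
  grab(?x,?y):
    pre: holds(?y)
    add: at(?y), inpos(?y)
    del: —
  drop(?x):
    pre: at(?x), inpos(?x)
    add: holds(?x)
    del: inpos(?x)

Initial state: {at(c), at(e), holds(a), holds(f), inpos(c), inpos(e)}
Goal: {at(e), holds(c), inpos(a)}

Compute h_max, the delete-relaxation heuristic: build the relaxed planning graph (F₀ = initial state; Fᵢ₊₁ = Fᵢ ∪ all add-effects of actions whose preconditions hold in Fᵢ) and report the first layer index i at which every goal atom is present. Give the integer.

1

F0 = init (6 atoms)
F1 = F0 ∪ {at(a), at(f), holds(c), holds(e), inpos(a), inpos(f)}  (12 atoms)
goal ⊆ F1  ⇒  h_max = 1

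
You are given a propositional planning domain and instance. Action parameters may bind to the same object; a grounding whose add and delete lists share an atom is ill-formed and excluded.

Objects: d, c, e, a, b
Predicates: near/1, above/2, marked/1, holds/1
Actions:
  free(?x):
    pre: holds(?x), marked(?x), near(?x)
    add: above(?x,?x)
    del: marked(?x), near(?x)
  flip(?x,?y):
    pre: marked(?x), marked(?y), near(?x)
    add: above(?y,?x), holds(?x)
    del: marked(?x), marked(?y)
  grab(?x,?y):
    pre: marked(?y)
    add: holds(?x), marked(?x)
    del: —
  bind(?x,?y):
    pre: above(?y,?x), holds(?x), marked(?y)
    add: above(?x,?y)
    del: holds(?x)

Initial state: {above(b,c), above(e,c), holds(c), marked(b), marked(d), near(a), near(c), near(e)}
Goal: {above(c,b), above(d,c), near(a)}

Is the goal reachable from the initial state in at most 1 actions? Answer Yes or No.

1. grab(c,d)  →  {above(b,c), above(e,c), holds(c), marked(b), marked(c), marked(d), near(a), near(c), near(e)}
2. flip(c,d)  →  {above(b,c), above(d,c), above(e,c), holds(c), marked(b), near(a), near(c), near(e)}
3. bind(c,b)  →  {above(b,c), above(c,b), above(d,c), above(e,c), marked(b), near(a), near(c), near(e)}
optimal plan length = 3; 3 > 1

No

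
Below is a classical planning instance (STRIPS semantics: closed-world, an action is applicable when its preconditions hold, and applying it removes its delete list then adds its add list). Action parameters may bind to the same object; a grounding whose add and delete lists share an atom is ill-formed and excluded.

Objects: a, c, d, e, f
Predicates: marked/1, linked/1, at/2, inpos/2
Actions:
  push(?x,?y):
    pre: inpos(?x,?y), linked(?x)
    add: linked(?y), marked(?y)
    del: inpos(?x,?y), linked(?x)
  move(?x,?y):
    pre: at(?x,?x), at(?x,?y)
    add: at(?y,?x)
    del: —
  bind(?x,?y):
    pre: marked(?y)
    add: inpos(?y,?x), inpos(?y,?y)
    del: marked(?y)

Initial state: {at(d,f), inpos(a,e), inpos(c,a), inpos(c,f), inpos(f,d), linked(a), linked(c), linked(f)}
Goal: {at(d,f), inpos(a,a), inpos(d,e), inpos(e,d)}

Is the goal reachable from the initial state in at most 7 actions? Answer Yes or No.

1. push(a,e)  →  {at(d,f), inpos(c,a), inpos(c,f), inpos(f,d), linked(c), linked(e), linked(f), marked(e)}
2. push(c,a)  →  {at(d,f), inpos(c,f), inpos(f,d), linked(a), linked(e), linked(f), marked(a), marked(e)}
3. push(f,d)  →  {at(d,f), inpos(c,f), linked(a), linked(d), linked(e), marked(a), marked(d), marked(e)}
4. bind(a,a)  →  {at(d,f), inpos(a,a), inpos(c,f), linked(a), linked(d), linked(e), marked(d), marked(e)}
5. bind(d,e)  →  {at(d,f), inpos(a,a), inpos(c,f), inpos(e,d), inpos(e,e), linked(a), linked(d), linked(e), marked(d)}
6. bind(e,d)  →  {at(d,f), inpos(a,a), inpos(c,f), inpos(d,d), inpos(d,e), inpos(e,d), inpos(e,e), linked(a), linked(d), linked(e)}
optimal plan length = 6; 6 ≤ 7

Yes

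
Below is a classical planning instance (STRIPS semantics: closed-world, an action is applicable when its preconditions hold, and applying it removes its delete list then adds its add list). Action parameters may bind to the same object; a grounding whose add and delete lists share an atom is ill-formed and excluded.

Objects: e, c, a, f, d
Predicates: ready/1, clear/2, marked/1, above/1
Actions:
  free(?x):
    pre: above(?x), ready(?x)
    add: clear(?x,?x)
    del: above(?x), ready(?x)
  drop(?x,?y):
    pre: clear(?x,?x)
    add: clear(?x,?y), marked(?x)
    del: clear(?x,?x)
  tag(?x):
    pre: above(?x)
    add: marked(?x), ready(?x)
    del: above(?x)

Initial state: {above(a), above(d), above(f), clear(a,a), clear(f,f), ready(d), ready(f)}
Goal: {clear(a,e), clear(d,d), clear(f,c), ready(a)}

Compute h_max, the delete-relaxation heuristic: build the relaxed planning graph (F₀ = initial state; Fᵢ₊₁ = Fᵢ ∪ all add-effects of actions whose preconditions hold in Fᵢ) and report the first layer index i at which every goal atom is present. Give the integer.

F0 = init (7 atoms)
F1 = F0 ∪ {clear(a,c), clear(a,d), clear(a,e), clear(a,f), clear(d,d), clear(f,a), clear(f,c), clear(f,d), clear(f,e), marked(a), marked(d), marked(f), ready(a)}  (20 atoms)
goal ⊆ F1  ⇒  h_max = 1

1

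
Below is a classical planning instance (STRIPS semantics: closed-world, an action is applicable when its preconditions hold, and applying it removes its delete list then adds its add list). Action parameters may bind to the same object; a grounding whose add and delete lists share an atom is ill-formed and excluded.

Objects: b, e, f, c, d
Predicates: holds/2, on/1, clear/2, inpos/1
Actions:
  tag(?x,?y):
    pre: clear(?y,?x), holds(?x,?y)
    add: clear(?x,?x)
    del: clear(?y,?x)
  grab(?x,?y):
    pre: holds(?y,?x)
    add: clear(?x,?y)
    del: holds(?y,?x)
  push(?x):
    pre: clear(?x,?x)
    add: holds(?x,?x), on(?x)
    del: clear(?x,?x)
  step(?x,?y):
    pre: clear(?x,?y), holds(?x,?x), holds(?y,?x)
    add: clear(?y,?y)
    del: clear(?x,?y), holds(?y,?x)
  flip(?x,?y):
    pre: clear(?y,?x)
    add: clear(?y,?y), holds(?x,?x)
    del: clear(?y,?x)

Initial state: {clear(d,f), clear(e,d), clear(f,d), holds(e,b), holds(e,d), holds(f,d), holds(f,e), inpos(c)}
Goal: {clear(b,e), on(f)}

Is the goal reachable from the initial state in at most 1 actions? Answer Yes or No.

No

1. tag(f,d)  →  {clear(e,d), clear(f,d), clear(f,f), holds(e,b), holds(e,d), holds(f,d), holds(f,e), inpos(c)}
2. grab(b,e)  →  {clear(b,e), clear(e,d), clear(f,d), clear(f,f), holds(e,d), holds(f,d), holds(f,e), inpos(c)}
3. push(f)  →  {clear(b,e), clear(e,d), clear(f,d), holds(e,d), holds(f,d), holds(f,e), holds(f,f), inpos(c), on(f)}
optimal plan length = 3; 3 > 1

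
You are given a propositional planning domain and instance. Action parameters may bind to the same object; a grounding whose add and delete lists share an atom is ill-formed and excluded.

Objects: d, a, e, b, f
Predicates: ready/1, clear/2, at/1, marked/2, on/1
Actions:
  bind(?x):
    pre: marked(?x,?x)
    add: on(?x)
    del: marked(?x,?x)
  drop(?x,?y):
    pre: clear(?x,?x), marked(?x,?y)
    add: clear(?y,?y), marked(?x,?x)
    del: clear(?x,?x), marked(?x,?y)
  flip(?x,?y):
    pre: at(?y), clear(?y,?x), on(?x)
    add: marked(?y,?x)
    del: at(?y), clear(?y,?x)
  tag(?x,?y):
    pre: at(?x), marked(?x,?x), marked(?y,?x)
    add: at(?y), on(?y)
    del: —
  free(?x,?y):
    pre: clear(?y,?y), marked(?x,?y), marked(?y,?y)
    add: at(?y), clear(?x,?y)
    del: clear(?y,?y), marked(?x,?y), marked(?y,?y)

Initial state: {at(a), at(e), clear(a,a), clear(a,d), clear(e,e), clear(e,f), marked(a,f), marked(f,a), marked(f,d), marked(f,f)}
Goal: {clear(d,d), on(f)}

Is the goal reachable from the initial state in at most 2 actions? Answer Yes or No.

1. bind(f)  →  {at(a), at(e), clear(a,a), clear(a,d), clear(e,e), clear(e,f), marked(a,f), marked(f,a), marked(f,d), on(f)}
2. drop(a,f)  →  {at(a), at(e), clear(a,d), clear(e,e), clear(e,f), clear(f,f), marked(a,a), marked(f,a), marked(f,d), on(f)}
3. drop(f,d)  →  {at(a), at(e), clear(a,d), clear(d,d), clear(e,e), clear(e,f), marked(a,a), marked(f,a), marked(f,f), on(f)}
optimal plan length = 3; 3 > 2

No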